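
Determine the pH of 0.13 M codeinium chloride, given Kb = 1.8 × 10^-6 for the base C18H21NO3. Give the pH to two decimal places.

pH = 4.57

C18H22NO3+ is the conjugate acid of the weak base C18H21NO3.
Ka = Kw/Kb = 1.0×10^-14 / 1.8 × 10^-6 = 5.56 × 10^-9
From the ICE table, Ka = x²/(0.13 − x) = 5.56 × 10^-9.
Neglecting x in the denominator: x = √(5.56 × 10^-9 × 0.13) = 2.69 × 10^-5 M
(x/C₀ = 0.021% < 5%, so the approximation holds.)
pH = −log(2.69 × 10^-5) = 4.57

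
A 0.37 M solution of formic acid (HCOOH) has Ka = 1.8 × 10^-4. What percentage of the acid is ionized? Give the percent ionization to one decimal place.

2.2%

HCOOH ⇌ HCOO- + H+; let x = [H+] at equilibrium.
x ≈ √(Ka·C₀) = √(1.8 × 10^-4 × 0.37) = 8.16 × 10^-3 M
% ionization = x/C₀ × 100% = 8.16 × 10^-3/0.37 × 100% = 2.2%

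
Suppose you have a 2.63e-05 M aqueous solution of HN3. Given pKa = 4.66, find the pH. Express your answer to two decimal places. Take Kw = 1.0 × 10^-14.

pH = 4.81

HN3 ⇌ N3- + H+
Ka = 10^(−4.66) = 2.19 × 10^-5
From the ICE table, Ka = [H+]²/(2.63e-05 − [H+]) = 2.19 × 10^-5.
Here C₀/Ka ≈ 1.2, so the small-[H+] approximation fails. Use the quadratic:
[H+] = [−2.19e-05 + √(2.19e-05² + 2.3e-09)]/2 = 1.54 × 10^-5 M
pH = −log(1.54 × 10^-5) = 4.81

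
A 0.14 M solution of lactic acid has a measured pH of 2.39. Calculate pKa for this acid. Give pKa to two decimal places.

pKa = 3.91

[H+] = 10^(-2.39) = 4.07 × 10^-3 M
At equilibrium [HA] = 0.14 − 4.07 × 10^-3 = 1.36 × 10^-1 M
Ka = [H+][A-]/[HA] = (4.07 × 10^-3)² / 1.36 × 10^-1 = 1.22 × 10^-4
pKa = -log(1.22 × 10^-4) = 3.91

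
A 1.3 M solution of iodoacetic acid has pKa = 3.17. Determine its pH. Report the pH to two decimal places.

pH = 1.53

ICH2COOH ⇌ ICH2COO- + H+
Ka = 10^(−3.17) = 6.76 × 10^-4
Ka = x²/(1.3 − x) = 6.76 × 10^-4
Since Ka ≪ C₀, x ≈ √(Ka·C₀) = 2.96 × 10^-2 M.
pH = −log[H+] = −log(2.96 × 10^-2) = 1.53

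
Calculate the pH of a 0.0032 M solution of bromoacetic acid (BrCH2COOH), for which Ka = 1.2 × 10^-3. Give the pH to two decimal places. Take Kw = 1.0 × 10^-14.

pH = 2.84

BrCH2COOH ⇌ BrCH2COO- + H+
Ka = [H+]²/(0.0032 − [H+]) = 1.2 × 10^-3
Here C₀/Ka ≈ 2.67, so the small-[H+] approximation fails. Use the quadratic:
[H+] = [−0.0012 + √(0.0012² + 1.54e-05)]/2 = 1.45 × 10^-3 M
pH = −log[H+] = −log(1.45 × 10^-3) = 2.84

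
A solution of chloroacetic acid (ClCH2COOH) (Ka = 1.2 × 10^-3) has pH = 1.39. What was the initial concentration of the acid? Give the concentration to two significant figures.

C₀ = 1.4 M

[H+] = 10^(-1.39) = 4.07 × 10^-2 M = x
Ka = x²/(C₀ − x) ⇒ C₀ = x + x²/Ka
C₀ = 4.07 × 10^-2 + (4.07 × 10^-2)²/(1.2 × 10^-3) = 1.42 M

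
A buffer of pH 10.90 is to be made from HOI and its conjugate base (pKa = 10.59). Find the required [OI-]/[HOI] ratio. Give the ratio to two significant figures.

ratio = 2.0

pH = pKa + log(r) ⇒ log(r) = 10.90 − 10.59 = +0.31
r = [OI-]/[HOI] = 10^(+0.31) = 2.04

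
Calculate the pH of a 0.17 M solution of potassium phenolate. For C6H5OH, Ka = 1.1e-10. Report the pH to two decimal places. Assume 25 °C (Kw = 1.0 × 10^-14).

C6H5O- is the conjugate base of the weak acid C6H5OH.
Kb = Kw/Ka = 1.0×10^-14 / 1.1 × 10^-10 = 9.09 × 10^-5
From the ICE table, Kb = [OH-]²/(0.17 − [OH-]) = 9.09 × 10^-5.
Since Kb ≪ C₀, [OH-] ≈ √(Kb·C₀) = 3.93 × 10^-3 M.
pOH = 2.41, so pH = 14.00 − pOH = 11.59

pH = 11.59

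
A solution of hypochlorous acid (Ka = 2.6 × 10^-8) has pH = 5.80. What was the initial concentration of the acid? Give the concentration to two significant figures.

C₀ = 9.8 × 10^-5 M

[H+] = 10^(-5.80) = 1.58 × 10^-6 M = x
Ka = x²/(C₀ − x) ⇒ C₀ = x + x²/Ka
C₀ = 1.58 × 10^-6 + (1.58 × 10^-6)²/(2.6 × 10^-8) = 9.76 × 10^-5 M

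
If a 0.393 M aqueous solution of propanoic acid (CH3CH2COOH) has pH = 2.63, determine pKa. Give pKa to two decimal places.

[H+] = 10^(-2.63) = 2.34 × 10^-3 M
At equilibrium [HA] = 0.393 − 2.34 × 10^-3 = 3.91 × 10^-1 M
Ka = [H+][A-]/[HA] = (2.34 × 10^-3)² / 3.91 × 10^-1 = 1.40 × 10^-5
pKa = -log(1.40 × 10^-5) = 4.85

pKa = 4.85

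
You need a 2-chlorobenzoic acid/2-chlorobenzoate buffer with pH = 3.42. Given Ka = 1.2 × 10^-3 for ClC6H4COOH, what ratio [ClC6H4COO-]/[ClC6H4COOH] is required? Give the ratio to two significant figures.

pKa = -log(1.2 × 10^-3) = 2.921
pH = pKa + log(r) ⇒ log(r) = 3.42 − 2.921 = +0.499
r = [ClC6H4COO-]/[ClC6H4COOH] = 10^(+0.499) = 3.16

ratio = 3.2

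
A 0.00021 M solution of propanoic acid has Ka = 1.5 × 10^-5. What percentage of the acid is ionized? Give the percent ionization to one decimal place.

23.4%

CH3CH2COOH ⇌ CH3CH2COO- + H+; let x = [H+] at equilibrium.
Solve x² + 1.5e-05x − 3.15e-09 = 0 → x = 4.91 × 10^-5 M
% ionization = x/C₀ × 100% = 4.91 × 10^-5/0.00021 × 100% = 23.4%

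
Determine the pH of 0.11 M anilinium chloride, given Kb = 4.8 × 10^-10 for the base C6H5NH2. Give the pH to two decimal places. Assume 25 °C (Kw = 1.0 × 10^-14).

pH = 2.82

C6H5NH3+ is the conjugate acid of the weak base C6H5NH2.
Ka = Kw/Kb = 1.0×10^-14 / 4.8 × 10^-10 = 2.08 × 10^-5
From the ICE table, Ka = [H+]²/(0.11 − [H+]) = 2.08 × 10^-5.
Since Ka ≪ C₀, [H+] ≈ √(Ka·C₀) = 1.51 × 10^-3 M.
pH = −log(1.51 × 10^-3) = 2.82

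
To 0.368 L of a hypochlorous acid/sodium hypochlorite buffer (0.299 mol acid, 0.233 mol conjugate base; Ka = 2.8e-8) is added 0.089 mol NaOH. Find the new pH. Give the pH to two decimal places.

OH- converts HOCl to OCl-: HOCl → 0.21 mol, OCl- → 0.322 mol.
pKa = −log(2.8 × 10^-8) = 7.553
pH = pKa + log([A⁻]/[HA]) = 7.553 + log(0.322/0.21) = 7.553 +0.186

pH = 7.74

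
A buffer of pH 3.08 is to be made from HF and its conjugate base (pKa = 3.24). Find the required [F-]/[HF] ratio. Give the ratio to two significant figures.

ratio = 0.69

pH = pKa + log(r) ⇒ log(r) = 3.08 − 3.24 = -0.16
r = [F-]/[HF] = 10^(-0.16) = 0.692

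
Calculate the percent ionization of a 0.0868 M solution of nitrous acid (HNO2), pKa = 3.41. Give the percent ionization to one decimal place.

HNO2 ⇌ NO2- + H+; let x = [H+] at equilibrium.
Ka = 10^(−3.41) = 3.89 × 10^-4
Solve x² + 0.000389x − 3.38e-05 = 0 → x = 5.62 × 10^-3 M
% ionization = x/C₀ × 100% = 5.62 × 10^-3/0.0868 × 100% = 6.5%

6.5%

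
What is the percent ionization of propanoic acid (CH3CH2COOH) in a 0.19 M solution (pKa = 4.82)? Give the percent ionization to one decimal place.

0.9%

CH3CH2COOH ⇌ CH3CH2COO- + H+; let x = [H+] at equilibrium.
Ka = 10^(−4.82) = 1.51 × 10^-5
x ≈ √(Ka·C₀) = √(1.51 × 10^-5 × 0.19) = 1.69 × 10^-3 M
Fraction ionized = 1.69 × 10^-3 / 0.19 = 0.0089 → 0.9%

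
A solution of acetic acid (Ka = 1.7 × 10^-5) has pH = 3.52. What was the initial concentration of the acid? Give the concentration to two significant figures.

C₀ = 5.7 × 10^-3 M

[H+] = 10^(-3.52) = 3.02 × 10^-4 M = x
Ka = x²/(C₀ − x) ⇒ C₀ = x + x²/Ka
C₀ = 3.02 × 10^-4 + (3.02 × 10^-4)²/(1.7 × 10^-5) = 5.67 × 10^-3 M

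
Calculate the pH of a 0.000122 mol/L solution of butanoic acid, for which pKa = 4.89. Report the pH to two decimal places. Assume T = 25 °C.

pH = 4.47

CH3(CH2)2COOH ⇌ CH3(CH2)2COO- + H+
Ka = 10^(−4.89) = 1.29 × 10^-5
From the ICE table, Ka = [H+]²/(0.000122 − [H+]) = 1.29 × 10^-5.
Here C₀/Ka ≈ 9.46, so the small-[H+] approximation fails. Use the quadratic:
[H+] = (−Ka + √(Ka² + 4·Ka·C₀))/2 = 3.37 × 10^-5 M
pH = −log(3.37 × 10^-5) = 4.47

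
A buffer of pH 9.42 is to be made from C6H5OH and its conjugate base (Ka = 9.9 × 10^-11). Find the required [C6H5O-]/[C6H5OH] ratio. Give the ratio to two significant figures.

pKa = -log(9.9 × 10^-11) = 10.004
pH = pKa + log(r) ⇒ log(r) = 9.42 − 10.004 = -0.584
r = [C6H5O-]/[C6H5OH] = 10^(-0.584) = 0.261

ratio = 0.26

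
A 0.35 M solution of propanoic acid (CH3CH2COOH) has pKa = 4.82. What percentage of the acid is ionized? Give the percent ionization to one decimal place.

0.7%

CH3CH2COOH ⇌ CH3CH2COO- + H+; let x = [H+] at equilibrium.
Ka = 10^(−4.82) = 1.51 × 10^-5
x ≈ √(Ka·C₀) = √(1.51 × 10^-5 × 0.35) = 2.30 × 10^-3 M
% ionization = x/C₀ × 100% = 2.30 × 10^-3/0.35 × 100% = 0.7%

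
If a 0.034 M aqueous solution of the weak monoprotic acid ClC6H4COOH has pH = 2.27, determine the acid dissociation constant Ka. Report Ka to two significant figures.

[H+] = 10^(-2.27) = 5.37 × 10^-3 M
At equilibrium [HA] = 0.034 − 5.37 × 10^-3 = 2.86 × 10^-2 M
Ka = [H+][A-]/[HA] = (5.37 × 10^-3)² / 2.86 × 10^-2 = 1.0 × 10^-3

Ka = 1.0 × 10^-3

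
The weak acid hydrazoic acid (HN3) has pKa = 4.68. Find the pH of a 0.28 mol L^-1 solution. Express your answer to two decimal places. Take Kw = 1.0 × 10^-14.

pH = 2.62

HN3 ⇌ N3- + H+
Ka = 10^(−4.68) = 2.09 × 10^-5
Ka = [H+]²/(0.28 − [H+]) = 2.09 × 10^-5
Assume [H+] ≪ 0.28: [H+] ≈ √(2.09 × 10^-5 × 0.28) = 2.42 × 10^-3 M
Check: 0.86% ionized — well under 5%, approximation valid.
pH = −log(2.42 × 10^-3) = 2.62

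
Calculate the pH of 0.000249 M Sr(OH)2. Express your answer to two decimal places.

pH = 10.70

Sr(OH)2 is a strong base (each formula unit releases 2 OH-); [OH-] = 0.000498 M.
pOH = -log(0.000498) = 3.30
pH = 14.00 - 3.30 = 10.70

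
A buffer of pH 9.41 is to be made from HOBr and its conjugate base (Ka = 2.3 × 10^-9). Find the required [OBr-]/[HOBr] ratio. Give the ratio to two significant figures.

pKa = -log(2.3 × 10^-9) = 8.638
pH = pKa + log(r) ⇒ log(r) = 9.41 − 8.638 = +0.772
r = [OBr-]/[HOBr] = 10^(+0.772) = 5.92

ratio = 5.9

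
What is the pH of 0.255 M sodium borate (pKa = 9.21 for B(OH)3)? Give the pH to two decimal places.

B(OH)4- is the conjugate base of the weak acid B(OH)3.
Ka = 10^(−9.21) = 6.17 × 10^-10
Kb = Kw/Ka = 1.0×10^-14 / 6.17 × 10^-10 = 1.62 × 10^-5
Kb = [OH-]²/(0.255 − [OH-]) = 1.62 × 10^-5
Assume [OH-] ≪ 0.255: [OH-] ≈ √(1.62 × 10^-5 × 0.255) = 2.03 × 10^-3 M
Check: 0.8% ionized — well under 5%, approximation valid.
pOH = −log(2.03 × 10^-3) = 2.69; pH = 14.00 − 2.69 = 11.31

pH = 11.31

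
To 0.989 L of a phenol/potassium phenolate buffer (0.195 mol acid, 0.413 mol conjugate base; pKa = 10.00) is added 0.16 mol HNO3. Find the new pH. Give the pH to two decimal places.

After neutralization: n(C6H5OH) = 0.355 mol, n(C6H5O-) = 0.253 mol.
Henderson–Hasselbalch with mole ratio 0.253/0.355: pH = 10.00 + (-0.147)

pH = 9.85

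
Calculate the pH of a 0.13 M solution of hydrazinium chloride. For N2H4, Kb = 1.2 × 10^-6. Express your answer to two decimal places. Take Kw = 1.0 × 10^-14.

pH = 4.48

N2H5+ is the conjugate acid of the weak base N2H4.
Ka = Kw/Kb = 1.0×10^-14 / 1.2 × 10^-6 = 8.33 × 10^-9
From the ICE table, Ka = [H+]²/(0.13 − [H+]) = 8.33 × 10^-9.
Neglecting [H+] in the denominator: [H+] = √(8.33 × 10^-9 × 0.13) = 3.29 × 10^-5 M
pH = −log(3.29 × 10^-5) = 4.48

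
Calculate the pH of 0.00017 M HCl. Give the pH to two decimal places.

HCl is a strong acid and dissociates completely, so [H+] = 0.00017 M.
pH = -log(0.00017) = 3.77

pH = 3.77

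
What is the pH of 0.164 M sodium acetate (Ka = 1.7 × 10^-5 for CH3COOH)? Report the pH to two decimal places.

CH3COO- is the conjugate base of the weak acid CH3COOH.
Kb = Kw/Ka = 1.0×10^-14 / 1.7 × 10^-5 = 5.88 × 10^-10
Kb = x²/(0.164 − x) = 5.88 × 10^-10
Assume x ≪ 0.164: x ≈ √(5.88 × 10^-10 × 0.164) = 9.82 × 10^-6 M
(x/C₀ = 0.006% < 5%, so the approximation holds.)
pOH = −log(9.82 × 10^-6) = 5.01; pH = 14.00 − 5.01 = 8.99

pH = 8.99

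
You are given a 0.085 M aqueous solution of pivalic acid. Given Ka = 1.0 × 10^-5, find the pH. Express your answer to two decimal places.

pH = 3.04

(CH3)3CCOOH ⇌ (CH3)3CCOO- + H+
Ka = x²/(0.085 − x) = 1.0 × 10^-5
Neglecting x in the denominator: x = √(1.0 × 10^-5 × 0.085) = 9.22 × 10^-4 M
Check: 1.1% ionized — well under 5%, approximation valid.
pH = −log[H+] = −log(9.22 × 10^-4) = 3.04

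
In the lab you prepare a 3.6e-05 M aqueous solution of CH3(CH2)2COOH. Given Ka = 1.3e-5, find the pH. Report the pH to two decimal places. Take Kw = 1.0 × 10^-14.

CH3(CH2)2COOH ⇌ CH3(CH2)2COO- + H+
From the ICE table, Ka = x²/(3.6e-05 − x) = 1.3 × 10^-5.
The 5% rule fails; solving x² + Ka·x − Ka·C₀ = 0 exactly:
x = [−1.3e-05 + √(1.3e-05² + 1.87e-09)]/2 = 1.61 × 10^-5 M
pH = −log[H+] = −log(1.61 × 10^-5) = 4.79

pH = 4.79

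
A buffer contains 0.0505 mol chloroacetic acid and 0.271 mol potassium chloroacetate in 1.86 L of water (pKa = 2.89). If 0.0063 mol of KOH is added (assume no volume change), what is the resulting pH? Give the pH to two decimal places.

After neutralization: n(ClCH2COOH) = 0.0442 mol, n(ClCH2COO-) = 0.277 mol.
Henderson–Hasselbalch with mole ratio 0.277/0.0442: pH = 2.89 + (+0.797)

pH = 3.69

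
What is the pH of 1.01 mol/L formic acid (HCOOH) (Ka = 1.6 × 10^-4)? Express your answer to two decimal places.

pH = 1.90

HCOOH ⇌ HCOO- + H+
Ka = [H+]²/(1.01 − [H+]) = 1.6 × 10^-4
Since Ka ≪ C₀, [H+] ≈ √(Ka·C₀) = 1.27 × 10^-2 M.
Check: 1.3% ionized — well under 5%, approximation valid.
pH = −log(1.27 × 10^-2) = 1.90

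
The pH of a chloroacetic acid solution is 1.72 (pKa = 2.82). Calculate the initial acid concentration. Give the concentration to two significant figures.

C₀ = 2.6 × 10^-1 M

[H+] = 10^(-1.72) = 1.91 × 10^-2 M = x
Ka = 10^(−2.82) = 1.51 × 10^-3
Ka = x²/(C₀ − x) ⇒ C₀ = x + x²/Ka
C₀ = 1.91 × 10^-2 + (1.91 × 10^-2)²/(1.51 × 10^-3) = 2.61 × 10^-1 M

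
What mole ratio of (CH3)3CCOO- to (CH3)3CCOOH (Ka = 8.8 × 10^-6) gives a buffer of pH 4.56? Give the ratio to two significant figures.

ratio = 0.32

pKa = -log(8.8 × 10^-6) = 5.056
pH = pKa + log(r) ⇒ log(r) = 4.56 − 5.056 = -0.496
r = [(CH3)3CCOO-]/[(CH3)3CCOOH] = 10^(-0.496) = 0.319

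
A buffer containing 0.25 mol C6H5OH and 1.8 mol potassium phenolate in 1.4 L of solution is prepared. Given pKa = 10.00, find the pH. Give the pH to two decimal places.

pH = 10.86

Using pH = pKa + log([base]/[acid]) with [base]/[acid] = 1.8/0.25:
pH = 10.00 + (+0.857) = 10.86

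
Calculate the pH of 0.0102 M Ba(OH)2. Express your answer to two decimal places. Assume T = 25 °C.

pH = 12.31

Ba(OH)2 is a strong base (each formula unit releases 2 OH-); [OH-] = 0.0204 M.
pOH = -log(0.0204) = 1.69
pH = 14.00 - 1.69 = 12.31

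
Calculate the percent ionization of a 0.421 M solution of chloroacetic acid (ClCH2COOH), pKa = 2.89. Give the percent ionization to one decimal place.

ClCH2COOH ⇌ ClCH2COO- + H+; let x = [H+] at equilibrium.
Ka = 10^(−2.89) = 1.29 × 10^-3
Ka = x²/(C₀ − x); solving the quadratic gives x = 2.27 × 10^-2 M.
% ionization = x/C₀ × 100% = 2.27 × 10^-2/0.421 × 100% = 5.4%

5.4%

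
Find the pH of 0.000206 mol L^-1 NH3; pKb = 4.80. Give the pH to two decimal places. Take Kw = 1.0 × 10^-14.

pH = 9.70

NH3 + H2O ⇌ NH4+ + OH-
Kb = 10^(−4.80) = 1.58 × 10^-5
From the ICE table, Kb = [OH-]²/(0.000206 − [OH-]) = 1.58 × 10^-5.
Here C₀/Kb ≈ 13, so the small-[OH-] approximation fails. Use the quadratic:
[OH-] = [−1.58e-05 + √(1.58e-05² + 1.3e-08)]/2 = 4.97 × 10^-5 M
pOH = 4.30, so pH = 14.00 − pOH = 9.70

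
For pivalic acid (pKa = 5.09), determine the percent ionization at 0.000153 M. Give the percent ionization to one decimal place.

20.5%

(CH3)3CCOOH ⇌ (CH3)3CCOO- + H+; let x = [H+] at equilibrium.
Ka = 10^(−5.09) = 8.13 × 10^-6
Solve x² + 8.13e-06x − 1.24e-09 = 0 → x = 3.14 × 10^-5 M
% ionization = x/C₀ × 100% = 3.14 × 10^-5/0.000153 × 100% = 20.5%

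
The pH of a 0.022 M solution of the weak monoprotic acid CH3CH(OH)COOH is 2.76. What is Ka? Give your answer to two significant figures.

[H+] = 10^(-2.76) = 1.74 × 10^-3 M
At equilibrium [HA] = 0.022 − 1.74 × 10^-3 = 2.03 × 10^-2 M
Ka = [H+][A-]/[HA] = (1.74 × 10^-3)² / 2.03 × 10^-2 = 1.5 × 10^-4

Ka = 1.5 × 10^-4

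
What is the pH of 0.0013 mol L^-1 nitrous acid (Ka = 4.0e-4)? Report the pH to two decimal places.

pH = 3.26

HNO2 ⇌ NO2- + H+
Ka = x²/(0.0013 − x) = 4.0 × 10^-4
The 5% rule fails; solving x² + Ka·x − Ka·C₀ = 0 exactly:
x = (−Ka + √(Ka² + 4·Ka·C₀))/2 = 5.48 × 10^-4 M
pH = −log[H+] = −log(5.48 × 10^-4) = 3.26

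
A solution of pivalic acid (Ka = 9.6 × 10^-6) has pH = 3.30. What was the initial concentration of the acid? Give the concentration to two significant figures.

C₀ = 2.7 × 10^-2 M

[H+] = 10^(-3.30) = 5.01 × 10^-4 M = x
Ka = x²/(C₀ − x) ⇒ C₀ = x + x²/Ka
C₀ = 5.01 × 10^-4 + (5.01 × 10^-4)²/(9.6 × 10^-6) = 2.66 × 10^-2 M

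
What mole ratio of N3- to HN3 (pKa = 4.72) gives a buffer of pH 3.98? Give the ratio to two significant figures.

ratio = 0.18

pH = pKa + log(r) ⇒ log(r) = 3.98 − 4.72 = -0.74
r = [N3-]/[HN3] = 10^(-0.74) = 0.182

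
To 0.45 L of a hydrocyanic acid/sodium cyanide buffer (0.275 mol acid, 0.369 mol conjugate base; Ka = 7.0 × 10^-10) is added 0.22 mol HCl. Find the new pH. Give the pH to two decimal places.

pH = 8.63

Added H+ converts CN- to HCN: HCN → 0.495 mol, CN- → 0.149 mol.
pKa = −log(7.0 × 10^-10) = 9.155
pH = pKa + log([A⁻]/[HA]) = 9.155 + log(0.149/0.495) = 9.155 -0.521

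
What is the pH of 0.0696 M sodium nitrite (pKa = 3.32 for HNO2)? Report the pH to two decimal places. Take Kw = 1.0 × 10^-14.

NO2- is the conjugate base of the weak acid HNO2.
Ka = 10^(−3.32) = 4.79 × 10^-4
Kb = Kw/Ka = 1.0×10^-14 / 4.79 × 10^-4 = 2.09 × 10^-11
From the ICE table, Kb = x²/(0.0696 − x) = 2.09 × 10^-11.
Neglecting x in the denominator: x = √(2.09 × 10^-11 × 0.0696) = 1.21 × 10^-6 M
(x/C₀ = 0.0017% < 5%, so the approximation holds.)
pOH = −log(1.21 × 10^-6) = 5.92; pH = 14.00 − 5.92 = 8.08

pH = 8.08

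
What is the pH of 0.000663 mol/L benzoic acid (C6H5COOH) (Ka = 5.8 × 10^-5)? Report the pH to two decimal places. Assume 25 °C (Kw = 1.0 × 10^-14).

pH = 3.77

C6H5COOH ⇌ C6H5COO- + H+
From the ICE table, Ka = x²/(0.000663 − x) = 5.8 × 10^-5.
Here C₀/Ka ≈ 11.4, so the small-x approximation fails. Use the quadratic:
x = [−5.8e-05 + √(5.8e-05² + 1.54e-07)]/2 = 1.69 × 10^-4 M
pH = −log[H+] = −log(1.69 × 10^-4) = 3.77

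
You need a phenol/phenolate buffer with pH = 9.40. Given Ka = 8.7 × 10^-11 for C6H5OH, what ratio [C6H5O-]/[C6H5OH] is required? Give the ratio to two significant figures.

pKa = -log(8.7 × 10^-11) = 10.060
pH = pKa + log(r) ⇒ log(r) = 9.40 − 10.060 = -0.660
r = [C6H5O-]/[C6H5OH] = 10^(-0.660) = 0.219

ratio = 0.22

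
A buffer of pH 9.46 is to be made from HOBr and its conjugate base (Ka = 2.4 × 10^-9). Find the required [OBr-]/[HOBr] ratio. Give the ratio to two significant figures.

ratio = 6.9

pKa = -log(2.4 × 10^-9) = 8.620
pH = pKa + log(r) ⇒ log(r) = 9.46 − 8.620 = +0.840
r = [OBr-]/[HOBr] = 10^(+0.840) = 6.92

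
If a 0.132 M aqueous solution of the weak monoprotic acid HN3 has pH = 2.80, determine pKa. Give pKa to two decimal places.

pKa = 4.72

[H+] = 10^(-2.80) = 1.58 × 10^-3 M
At equilibrium [HA] = 0.132 − 1.58 × 10^-3 = 1.30 × 10^-1 M
Ka = [H+][A-]/[HA] = (1.58 × 10^-3)² / 1.30 × 10^-1 = 1.92 × 10^-5
pKa = -log(1.92 × 10^-5) = 4.72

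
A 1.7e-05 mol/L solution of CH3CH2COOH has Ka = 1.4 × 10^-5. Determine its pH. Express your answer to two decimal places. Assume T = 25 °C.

pH = 5.00

CH3CH2COOH ⇌ CH3CH2COO- + H+
From the ICE table, Ka = [H+]²/(1.7e-05 − [H+]) = 1.4 × 10^-5.
[H+] is not negligible relative to C₀; solve [H+]² + 1.4e-05·[H+] − 2.38e-10 = 0.
[H+] = [−1.4e-05 + √(1.4e-05² + 9.52e-10)]/2 = 9.94 × 10^-6 M
pH = −log[H+] = −log(9.94 × 10^-6) = 5.00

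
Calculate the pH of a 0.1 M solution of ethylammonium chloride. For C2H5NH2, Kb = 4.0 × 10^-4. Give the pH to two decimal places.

pH = 5.80

C2H5NH3+ is the conjugate acid of the weak base C2H5NH2.
Ka = Kw/Kb = 1.0×10^-14 / 4.0 × 10^-4 = 2.50 × 10^-11
Ka = x²/(0.1 − x) = 2.50 × 10^-11
Assume x ≪ 0.1: x ≈ √(2.50 × 10^-11 × 0.1) = 1.58 × 10^-6 M
Check: 0.0016% ionized — well under 5%, approximation valid.
pH = −log(1.58 × 10^-6) = 5.80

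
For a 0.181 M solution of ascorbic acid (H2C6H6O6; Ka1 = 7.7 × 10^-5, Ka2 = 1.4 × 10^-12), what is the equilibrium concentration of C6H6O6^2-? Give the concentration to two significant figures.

First ionization gives [H+] ≈ [HC6H6O6-] = 3.73 × 10^-3 M.
Second step: Ka2 = [H+][C6H6O6^2-]/[HC6H6O6-] ≈ [C6H6O6^2-] (since [H+] ≈ [HC6H6O6-]).
So [C6H6O6^2-] ≈ Ka2.

1.4 × 10^-12 M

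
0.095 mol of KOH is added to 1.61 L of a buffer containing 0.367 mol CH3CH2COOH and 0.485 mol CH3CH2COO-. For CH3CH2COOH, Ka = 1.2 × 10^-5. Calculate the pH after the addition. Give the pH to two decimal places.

pH = 5.25

OH- converts CH3CH2COOH to CH3CH2COO-: CH3CH2COOH → 0.272 mol, CH3CH2COO- → 0.58 mol.
pKa = −log(1.2 × 10^-5) = 4.921
Henderson–Hasselbalch with mole ratio 0.58/0.272: pH = 4.921 + (+0.329)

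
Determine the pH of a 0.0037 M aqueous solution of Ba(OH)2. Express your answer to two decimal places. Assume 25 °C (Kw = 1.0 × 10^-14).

Ba(OH)2 is a strong base (each formula unit releases 2 OH-); [OH-] = 0.0074 M.
pOH = -log(0.0074) = 2.13
pH = 14.00 - 2.13 = 11.87

pH = 11.87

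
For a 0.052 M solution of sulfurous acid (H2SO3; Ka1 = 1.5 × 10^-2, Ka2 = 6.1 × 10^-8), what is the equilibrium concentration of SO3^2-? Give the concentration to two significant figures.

First ionization gives [H+] ≈ [HSO3-] = 2.14 × 10^-2 M.
Second step: Ka2 = [H+][SO3^2-]/[HSO3-] ≈ [SO3^2-] (since [H+] ≈ [HSO3-]).
So [SO3^2-] ≈ Ka2.

6.1 × 10^-8 M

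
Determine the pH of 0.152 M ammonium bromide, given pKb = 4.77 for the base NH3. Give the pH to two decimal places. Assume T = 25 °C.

pH = 5.02

NH4+ is the conjugate acid of the weak base NH3.
Kb = 10^(−4.77) = 1.70 × 10^-5
Ka = Kw/Kb = 1.0×10^-14 / 1.70 × 10^-5 = 5.88 × 10^-10
Ka = [H+]²/(0.152 − [H+]) = 5.88 × 10^-10
Assume [H+] ≪ 0.152: [H+] ≈ √(5.88 × 10^-10 × 0.152) = 9.45 × 10^-6 M
([H+]/C₀ = 0.0062% < 5%, so the approximation holds.)
pH = −log[H+] = −log(9.45 × 10^-6) = 5.02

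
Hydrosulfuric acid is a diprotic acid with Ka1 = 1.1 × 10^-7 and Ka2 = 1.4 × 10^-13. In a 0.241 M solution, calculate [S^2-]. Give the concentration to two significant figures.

First ionization gives [H+] ≈ [HS-] = 1.63 × 10^-4 M.
Second step: Ka2 = [H+][S^2-]/[HS-] ≈ [S^2-] (since [H+] ≈ [HS-]).
So [S^2-] ≈ Ka2.

1.4 × 10^-13 M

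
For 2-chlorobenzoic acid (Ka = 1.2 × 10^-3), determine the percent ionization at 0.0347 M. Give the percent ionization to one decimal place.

16.9%

ClC6H4COOH ⇌ ClC6H4COO- + H+; let x = [H+] at equilibrium.
Solve x² + 0.0012x − 4.16e-05 = 0 → x = 5.88 × 10^-3 M
Fraction ionized = 5.88 × 10^-3 / 0.0347 = 0.1695 → 16.9%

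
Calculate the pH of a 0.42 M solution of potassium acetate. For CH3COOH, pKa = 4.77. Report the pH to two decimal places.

CH3COO- is the conjugate base of the weak acid CH3COOH.
Ka = 10^(−4.77) = 1.70 × 10^-5
Kb = Kw/Ka = 1.0×10^-14 / 1.70 × 10^-5 = 5.88 × 10^-10
Kb = [OH-]²/(0.42 − [OH-]) = 5.88 × 10^-10
Assume [OH-] ≪ 0.42: [OH-] ≈ √(5.88 × 10^-10 × 0.42) = 1.57 × 10^-5 M
pOH = −log(1.57 × 10^-5) = 4.80; pH = 14.00 − 4.80 = 9.20

pH = 9.20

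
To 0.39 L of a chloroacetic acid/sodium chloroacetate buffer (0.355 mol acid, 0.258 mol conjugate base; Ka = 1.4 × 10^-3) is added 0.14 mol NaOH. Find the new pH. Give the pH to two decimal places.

After neutralization: n(ClCH2COOH) = 0.215 mol, n(ClCH2COO-) = 0.398 mol.
pKa = −log(1.4 × 10^-3) = 2.854
pH = pKa + log([A⁻]/[HA]) = 2.854 + log(0.398/0.215) = 2.854 +0.267

pH = 3.12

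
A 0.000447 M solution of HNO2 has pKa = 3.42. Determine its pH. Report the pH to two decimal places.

HNO2 ⇌ NO2- + H+
Ka = 10^(−3.42) = 3.80 × 10^-4
From the ICE table, Ka = [H+]²/(0.000447 − [H+]) = 3.80 × 10^-4.
Here C₀/Ka ≈ 1.18, so the small-[H+] approximation fails. Use the quadratic:
[H+] = (−Ka + √(Ka² + 4·Ka·C₀))/2 = 2.64 × 10^-4 M
pH = −log[H+] = −log(2.64 × 10^-4) = 3.58

pH = 3.58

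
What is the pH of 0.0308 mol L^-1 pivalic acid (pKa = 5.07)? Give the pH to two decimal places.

pH = 3.29

(CH3)3CCOOH ⇌ (CH3)3CCOO- + H+
Ka = 10^(−5.07) = 8.51 × 10^-6
Ka = x²/(0.0308 − x) = 8.51 × 10^-6
Neglecting x in the denominator: x = √(8.51 × 10^-6 × 0.0308) = 5.12 × 10^-4 M
pH = −log[H+] = −log(5.12 × 10^-4) = 3.29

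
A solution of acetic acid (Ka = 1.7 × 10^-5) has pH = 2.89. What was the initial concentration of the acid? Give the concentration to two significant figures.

[H+] = 10^(-2.89) = 1.29 × 10^-3 M = x
Ka = x²/(C₀ − x) ⇒ C₀ = x + x²/Ka
C₀ = 1.29 × 10^-3 + (1.29 × 10^-3)²/(1.7 × 10^-5) = 9.92 × 10^-2 M

C₀ = 9.9 × 10^-2 M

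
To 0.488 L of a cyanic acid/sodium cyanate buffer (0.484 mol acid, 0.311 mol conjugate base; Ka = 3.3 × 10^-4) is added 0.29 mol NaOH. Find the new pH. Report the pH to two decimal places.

pH = 3.97

After neutralization: n(HOCN) = 0.194 mol, n(OCN-) = 0.601 mol.
pKa = −log(3.3 × 10^-4) = 3.481
Henderson–Hasselbalch with mole ratio 0.601/0.194: pH = 3.481 + (+0.491)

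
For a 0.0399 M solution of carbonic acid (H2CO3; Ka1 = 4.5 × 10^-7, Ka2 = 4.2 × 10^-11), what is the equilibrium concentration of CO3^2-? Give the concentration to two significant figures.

4.2 × 10^-11 M

First ionization gives [H+] ≈ [HCO3-] = 1.34 × 10^-4 M.
Second step: Ka2 = [H+][CO3^2-]/[HCO3-] ≈ [CO3^2-] (since [H+] ≈ [HCO3-]).
So [CO3^2-] ≈ Ka2.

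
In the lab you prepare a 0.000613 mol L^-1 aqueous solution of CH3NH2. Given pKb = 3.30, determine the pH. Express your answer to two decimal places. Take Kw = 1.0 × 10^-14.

CH3NH2 + H2O ⇌ CH3NH3+ + OH-
Kb = 10^(−3.30) = 5.01 × 10^-4
From the ICE table, Kb = [OH-]²/(0.000613 − [OH-]) = 5.01 × 10^-4.
The 5% rule fails; solving [OH-]² + Kb·[OH-] − Kb·C₀ = 0 exactly:
[OH-] = (−Kb + √(Kb² + 4·Kb·C₀))/2 = 3.58 × 10^-4 M
pOH = −log(3.58 × 10^-4) = 3.45; pH = 14.00 − 3.45 = 10.55

pH = 10.55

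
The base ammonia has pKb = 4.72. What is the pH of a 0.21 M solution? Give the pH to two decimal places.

NH3 + H2O ⇌ NH4+ + OH-
Kb = 10^(−4.72) = 1.91 × 10^-5
From the ICE table, Kb = x²/(0.21 − x) = 1.91 × 10^-5.
Since Kb ≪ C₀, x ≈ √(Kb·C₀) = 2.00 × 10^-3 M.
pOH = 2.70, so pH = 14.00 − pOH = 11.30

pH = 11.30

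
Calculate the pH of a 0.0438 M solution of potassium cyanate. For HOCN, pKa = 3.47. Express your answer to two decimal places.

pH = 8.06

OCN- is the conjugate base of the weak acid HOCN.
Ka = 10^(−3.47) = 3.39 × 10^-4
Kb = Kw/Ka = 1.0×10^-14 / 3.39 × 10^-4 = 2.95 × 10^-11
Let x = [OH-] at equilibrium. Kb = x²/(0.0438 − x).
Since Kb ≪ C₀, x ≈ √(Kb·C₀) = 1.14 × 10^-6 M.
pOH = 5.94, so pH = 14.00 − pOH = 8.06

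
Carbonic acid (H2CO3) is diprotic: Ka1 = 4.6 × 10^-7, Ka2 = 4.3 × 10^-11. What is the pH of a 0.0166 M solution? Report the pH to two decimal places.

pH = 4.06

Since Ka1 ≫ Ka2, the first ionization dominates [H+].
Ka1 = x²/(0.0166 − x) = 4.6 × 10^-7
x ≈ √(4.6 × 10^-7 × 0.0166) = 8.74 × 10^-5 M
pH = −log(8.74 × 10^-5) = 4.06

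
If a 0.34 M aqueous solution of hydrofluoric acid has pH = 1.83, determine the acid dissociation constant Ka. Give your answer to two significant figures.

[H+] = 10^(-1.83) = 1.48 × 10^-2 M
At equilibrium [HA] = 0.34 − 1.48 × 10^-2 = 3.25 × 10^-1 M
Ka = [H+][A-]/[HA] = (1.48 × 10^-2)² / 3.25 × 10^-1 = 6.7 × 10^-4

Ka = 6.7 × 10^-4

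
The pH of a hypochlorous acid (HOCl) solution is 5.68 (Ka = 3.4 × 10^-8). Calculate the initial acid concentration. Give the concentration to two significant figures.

[H+] = 10^(-5.68) = 2.09 × 10^-6 M = x
Ka = x²/(C₀ − x) ⇒ C₀ = x + x²/Ka
C₀ = 2.09 × 10^-6 + (2.09 × 10^-6)²/(3.4 × 10^-8) = 1.31 × 10^-4 M

C₀ = 1.3 × 10^-4 M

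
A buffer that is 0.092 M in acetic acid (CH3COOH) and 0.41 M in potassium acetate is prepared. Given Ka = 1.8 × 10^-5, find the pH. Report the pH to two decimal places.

pH = 5.39

pKa = −log(1.8 × 10^-5) = 4.745
Henderson–Hasselbalch: pH = pKa + log([CH3COO-]/[CH3COOH]) = 4.745 + log(0.41/0.092)
pH = 4.745 + (+0.649) = 5.39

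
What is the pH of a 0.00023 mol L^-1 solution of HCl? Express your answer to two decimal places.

HCl is a strong acid and dissociates completely, so [H+] = 0.00023 M.
pH = -log(0.00023) = 3.64

pH = 3.64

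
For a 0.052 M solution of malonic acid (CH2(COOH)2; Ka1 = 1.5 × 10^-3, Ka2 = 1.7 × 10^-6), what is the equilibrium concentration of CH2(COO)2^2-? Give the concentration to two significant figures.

First ionization gives [H+] ≈ [CH2(COOH)COO-] = 8.11 × 10^-3 M.
Second step: Ka2 = [H+][CH2(COO)2^2-]/[CH2(COOH)COO-] ≈ [CH2(COO)2^2-] (since [H+] ≈ [CH2(COOH)COO-]).
So [CH2(COO)2^2-] ≈ Ka2.

1.7 × 10^-6 M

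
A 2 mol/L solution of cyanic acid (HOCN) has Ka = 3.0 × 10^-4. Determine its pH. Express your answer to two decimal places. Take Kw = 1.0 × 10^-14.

HOCN ⇌ OCN- + H+
Ka = [H+]²/(2 − [H+]) = 3.0 × 10^-4
Neglecting [H+] in the denominator: [H+] = √(3.0 × 10^-4 × 2) = 2.45 × 10^-2 M
pH = −log[H+] = −log(2.45 × 10^-2) = 1.61

pH = 1.61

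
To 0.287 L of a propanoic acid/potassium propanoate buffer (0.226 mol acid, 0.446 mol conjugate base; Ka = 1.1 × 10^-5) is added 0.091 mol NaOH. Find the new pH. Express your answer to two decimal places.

pH = 5.56

OH- converts CH3CH2COOH to CH3CH2COO-: CH3CH2COOH → 0.135 mol, CH3CH2COO- → 0.537 mol.
pKa = −log(1.1 × 10^-5) = 4.959
pH = pKa + log([A⁻]/[HA]) = 4.959 + log(0.537/0.135) = 4.959 +0.600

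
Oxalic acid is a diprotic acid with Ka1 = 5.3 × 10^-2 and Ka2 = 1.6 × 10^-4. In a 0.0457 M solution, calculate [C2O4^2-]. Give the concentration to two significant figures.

1.6 × 10^-4 M

First ionization gives [H+] ≈ [HC2O4-] = 2.94 × 10^-2 M.
Second step: Ka2 = [H+][C2O4^2-]/[HC2O4-] ≈ [C2O4^2-] (since [H+] ≈ [HC2O4-]).
So [C2O4^2-] ≈ Ka2.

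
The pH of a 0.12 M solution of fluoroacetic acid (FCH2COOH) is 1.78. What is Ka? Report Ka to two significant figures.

[H+] = 10^(-1.78) = 1.66 × 10^-2 M
At equilibrium [HA] = 0.12 − 1.66 × 10^-2 = 1.03 × 10^-1 M
Ka = [H+][A-]/[HA] = (1.66 × 10^-2)² / 1.03 × 10^-1 = 2.7 × 10^-3

Ka = 2.7 × 10^-3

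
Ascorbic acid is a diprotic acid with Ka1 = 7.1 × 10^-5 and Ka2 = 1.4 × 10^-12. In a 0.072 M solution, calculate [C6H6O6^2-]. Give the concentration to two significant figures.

1.4 × 10^-12 M

First ionization gives [H+] ≈ [HC6H6O6-] = 2.26 × 10^-3 M.
Second step: Ka2 = [H+][C6H6O6^2-]/[HC6H6O6-] ≈ [C6H6O6^2-] (since [H+] ≈ [HC6H6O6-]).
So [C6H6O6^2-] ≈ Ka2.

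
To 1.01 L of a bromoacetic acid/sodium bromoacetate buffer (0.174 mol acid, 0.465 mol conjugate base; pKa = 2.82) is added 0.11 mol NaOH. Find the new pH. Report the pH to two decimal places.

OH- converts BrCH2COOH to BrCH2COO-: BrCH2COOH → 0.064 mol, BrCH2COO- → 0.575 mol.
Henderson–Hasselbalch with mole ratio 0.575/0.064: pH = 2.82 + (+0.953)

pH = 3.77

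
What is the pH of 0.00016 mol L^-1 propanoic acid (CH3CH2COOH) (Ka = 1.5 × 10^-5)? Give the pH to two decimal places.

CH3CH2COOH ⇌ CH3CH2COO- + H+
From the ICE table, Ka = x²/(0.00016 − x) = 1.5 × 10^-5.
Here C₀/Ka ≈ 10.7, so the small-x approximation fails. Use the quadratic:
x = (−Ka + √(Ka² + 4·Ka·C₀))/2 = 4.21 × 10^-5 M
pH = −log[H+] = −log(4.21 × 10^-5) = 4.38

pH = 4.38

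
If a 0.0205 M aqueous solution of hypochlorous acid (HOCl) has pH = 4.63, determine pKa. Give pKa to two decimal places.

[H+] = 10^(-4.63) = 2.34 × 10^-5 M
At equilibrium [HA] = 0.0205 − 2.34 × 10^-5 = 2.05 × 10^-2 M
Ka = [H+][A-]/[HA] = (2.34 × 10^-5)² / 2.05 × 10^-2 = 2.67 × 10^-8
pKa = -log(2.67 × 10^-8) = 7.57

pKa = 7.57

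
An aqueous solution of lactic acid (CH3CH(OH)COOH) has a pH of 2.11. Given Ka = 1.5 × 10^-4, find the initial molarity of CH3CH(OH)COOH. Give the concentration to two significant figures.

[H+] = 10^(-2.11) = 7.76 × 10^-3 M = x
Ka = x²/(C₀ − x) ⇒ C₀ = x + x²/Ka
C₀ = 7.76 × 10^-3 + (7.76 × 10^-3)²/(1.5 × 10^-4) = 4.09 × 10^-1 M

C₀ = 4.1 × 10^-1 M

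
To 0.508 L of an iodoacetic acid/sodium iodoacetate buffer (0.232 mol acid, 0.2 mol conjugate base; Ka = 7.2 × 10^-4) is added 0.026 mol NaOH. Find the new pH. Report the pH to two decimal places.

OH- converts ICH2COOH to ICH2COO-: ICH2COOH → 0.206 mol, ICH2COO- → 0.226 mol.
pKa = −log(7.2 × 10^-4) = 3.143
pH = pKa + log(n_ICH2COO-/n_ICH2COOH) = 3.143 + log(0.226/0.206) = 3.143 + (+0.040)

pH = 3.18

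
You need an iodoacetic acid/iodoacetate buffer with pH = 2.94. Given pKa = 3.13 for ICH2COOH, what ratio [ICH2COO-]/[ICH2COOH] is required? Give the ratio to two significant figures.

ratio = 0.65

pH = pKa + log(r) ⇒ log(r) = 2.94 − 3.13 = -0.19
r = [ICH2COO-]/[ICH2COOH] = 10^(-0.19) = 0.646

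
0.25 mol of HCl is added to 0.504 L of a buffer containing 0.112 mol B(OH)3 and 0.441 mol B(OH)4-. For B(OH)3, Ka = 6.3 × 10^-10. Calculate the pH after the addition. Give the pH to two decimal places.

Added H+ converts B(OH)4- to B(OH)3: B(OH)3 → 0.362 mol, B(OH)4- → 0.191 mol.
pKa = −log(6.3 × 10^-10) = 9.201
pH = pKa + log(n_B(OH)4-/n_B(OH)3) = 9.201 + log(0.191/0.362) = 9.201 + (-0.278)

pH = 8.92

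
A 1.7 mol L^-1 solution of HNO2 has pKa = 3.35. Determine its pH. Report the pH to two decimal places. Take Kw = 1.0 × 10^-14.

HNO2 ⇌ NO2- + H+
Ka = 10^(−3.35) = 4.47 × 10^-4
From the ICE table, Ka = x²/(1.7 − x) = 4.47 × 10^-4.
Assume x ≪ 1.7: x ≈ √(4.47 × 10^-4 × 1.7) = 2.76 × 10^-2 M
Check: 1.6% ionized — well under 5%, approximation valid.
pH = −log[H+] = −log(2.76 × 10^-2) = 1.56

pH = 1.56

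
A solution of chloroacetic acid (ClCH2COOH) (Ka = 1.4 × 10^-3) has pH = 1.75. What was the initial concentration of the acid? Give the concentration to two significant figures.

C₀ = 2.4 × 10^-1 M

[H+] = 10^(-1.75) = 1.78 × 10^-2 M = x
Ka = x²/(C₀ − x) ⇒ C₀ = x + x²/Ka
C₀ = 1.78 × 10^-2 + (1.78 × 10^-2)²/(1.4 × 10^-3) = 2.44 × 10^-1 M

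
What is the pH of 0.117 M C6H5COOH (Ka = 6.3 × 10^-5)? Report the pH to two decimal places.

pH = 2.57

C6H5COOH ⇌ C6H5COO- + H+
Ka = x²/(0.117 − x) = 6.3 × 10^-5
Since Ka ≪ C₀, x ≈ √(Ka·C₀) = 2.71 × 10^-3 M.
(x/C₀ = 2.3% < 5%, so the approximation holds.)
pH = −log[H+] = −log(2.71 × 10^-3) = 2.57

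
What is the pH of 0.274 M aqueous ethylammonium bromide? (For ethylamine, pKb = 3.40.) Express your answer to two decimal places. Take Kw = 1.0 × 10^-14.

C2H5NH3+ is the conjugate acid of the weak base C2H5NH2.
Kb = 10^(−3.40) = 3.98 × 10^-4
Ka = Kw/Kb = 1.0×10^-14 / 3.98 × 10^-4 = 2.51 × 10^-11
Let x = [H+] at equilibrium. Ka = x²/(0.274 − x).
Assume x ≪ 0.274: x ≈ √(2.51 × 10^-11 × 0.274) = 2.62 × 10^-6 M
(x/C₀ = 0.00096% < 5%, so the approximation holds.)
pH = −log(2.62 × 10^-6) = 5.58

pH = 5.58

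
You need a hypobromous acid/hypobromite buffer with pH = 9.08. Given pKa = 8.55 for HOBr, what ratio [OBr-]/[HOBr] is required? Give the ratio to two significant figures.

pH = pKa + log(r) ⇒ log(r) = 9.08 − 8.55 = +0.53
r = [OBr-]/[HOBr] = 10^(+0.53) = 3.39

ratio = 3.4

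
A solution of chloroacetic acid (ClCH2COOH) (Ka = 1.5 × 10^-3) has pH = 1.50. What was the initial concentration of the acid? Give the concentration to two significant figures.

[H+] = 10^(-1.50) = 3.16 × 10^-2 M = x
Ka = x²/(C₀ − x) ⇒ C₀ = x + x²/Ka
C₀ = 3.16 × 10^-2 + (3.16 × 10^-2)²/(1.5 × 10^-3) = 6.97 × 10^-1 M

C₀ = 7.0 × 10^-1 M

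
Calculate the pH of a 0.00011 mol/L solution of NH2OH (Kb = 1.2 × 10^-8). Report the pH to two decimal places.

pH = 8.06

NH2OH + H2O ⇌ NH3OH+ + OH-
Kb = x²/(0.00011 − x) = 1.2 × 10^-8
Assume x ≪ 0.00011: x ≈ √(1.2 × 10^-8 × 0.00011) = 1.15 × 10^-6 M
Check: 1% ionized — well under 5%, approximation valid.
pOH = 5.94, so pH = 14.00 − pOH = 8.06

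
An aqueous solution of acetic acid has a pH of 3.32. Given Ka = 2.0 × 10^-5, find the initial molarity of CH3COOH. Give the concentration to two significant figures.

C₀ = 1.2 × 10^-2 M

[H+] = 10^(-3.32) = 4.79 × 10^-4 M = x
Ka = x²/(C₀ − x) ⇒ C₀ = x + x²/Ka
C₀ = 4.79 × 10^-4 + (4.79 × 10^-4)²/(2.0 × 10^-5) = 1.20 × 10^-2 M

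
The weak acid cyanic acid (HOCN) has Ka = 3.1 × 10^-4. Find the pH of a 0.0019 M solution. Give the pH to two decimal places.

HOCN ⇌ OCN- + H+
From the ICE table, Ka = x²/(0.0019 − x) = 3.1 × 10^-4.
x is not negligible relative to C₀; solve x² + 0.00031·x − 5.89e-07 = 0.
x = [−0.00031 + √(0.00031² + 2.36e-06)]/2 = 6.28 × 10^-4 M
pH = −log[H+] = −log(6.28 × 10^-4) = 3.20

pH = 3.20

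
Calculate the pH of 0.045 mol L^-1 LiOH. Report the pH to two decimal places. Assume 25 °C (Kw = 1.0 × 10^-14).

LiOH is a strong base; [OH-] = 0.045 M.
pOH = -log(0.045) = 1.35
pH = 14.00 - 1.35 = 12.65

pH = 12.65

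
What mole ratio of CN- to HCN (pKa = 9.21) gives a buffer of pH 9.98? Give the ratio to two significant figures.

pH = pKa + log(r) ⇒ log(r) = 9.98 − 9.21 = +0.77
r = [CN-]/[HCN] = 10^(+0.77) = 5.89

ratio = 5.9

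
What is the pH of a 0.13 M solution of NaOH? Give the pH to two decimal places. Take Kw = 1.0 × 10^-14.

pH = 13.11

NaOH is a strong base; [OH-] = 0.13 M.
pOH = -log(0.13) = 0.89
pH = 14.00 - 0.89 = 13.11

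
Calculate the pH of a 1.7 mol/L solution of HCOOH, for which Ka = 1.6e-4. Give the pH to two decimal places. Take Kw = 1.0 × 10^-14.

HCOOH ⇌ HCOO- + H+
Let x = [H+] at equilibrium. Ka = x²/(1.7 − x).
Since Ka ≪ C₀, x ≈ √(Ka·C₀) = 1.65 × 10^-2 M.
pH = −log[H+] = −log(1.65 × 10^-2) = 1.78

pH = 1.78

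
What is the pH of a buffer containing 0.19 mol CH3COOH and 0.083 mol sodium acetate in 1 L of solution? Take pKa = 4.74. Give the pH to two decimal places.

pH = pKa + log([A⁻]/[HA]) = 4.74 + log(0.083/0.19)
pH = 4.74 + (-0.360) = 4.38

pH = 4.38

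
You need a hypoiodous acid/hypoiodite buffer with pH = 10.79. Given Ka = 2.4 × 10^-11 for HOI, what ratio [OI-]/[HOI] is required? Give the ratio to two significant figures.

ratio = 1.5

pKa = -log(2.4 × 10^-11) = 10.620
pH = pKa + log(r) ⇒ log(r) = 10.79 − 10.620 = +0.170
r = [OI-]/[HOI] = 10^(+0.170) = 1.48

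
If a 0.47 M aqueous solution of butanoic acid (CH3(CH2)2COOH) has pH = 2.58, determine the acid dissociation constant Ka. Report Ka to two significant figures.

[H+] = 10^(-2.58) = 2.63 × 10^-3 M
At equilibrium [HA] = 0.47 − 2.63 × 10^-3 = 4.67 × 10^-1 M
Ka = [H+][A-]/[HA] = (2.63 × 10^-3)² / 4.67 × 10^-1 = 1.5 × 10^-5

Ka = 1.5 × 10^-5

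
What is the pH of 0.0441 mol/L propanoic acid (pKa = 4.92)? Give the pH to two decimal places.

pH = 3.14

CH3CH2COOH ⇌ CH3CH2COO- + H+
Ka = 10^(−4.92) = 1.20 × 10^-5
From the ICE table, Ka = x²/(0.0441 − x) = 1.20 × 10^-5.
Assume x ≪ 0.0441: x ≈ √(1.20 × 10^-5 × 0.0441) = 7.27 × 10^-4 M
Check: 1.6% ionized — well under 5%, approximation valid.
pH = −log[H+] = −log(7.27 × 10^-4) = 3.14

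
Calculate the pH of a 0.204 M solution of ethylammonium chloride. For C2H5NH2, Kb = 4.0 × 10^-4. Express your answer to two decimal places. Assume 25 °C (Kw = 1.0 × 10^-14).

pH = 5.65

C2H5NH3+ is the conjugate acid of the weak base C2H5NH2.
Ka = Kw/Kb = 1.0×10^-14 / 4.0 × 10^-4 = 2.50 × 10^-11
Ka = x²/(0.204 − x) = 2.50 × 10^-11
Since Ka ≪ C₀, x ≈ √(Ka·C₀) = 2.26 × 10^-6 M.
pH = −log[H+] = −log(2.26 × 10^-6) = 5.65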